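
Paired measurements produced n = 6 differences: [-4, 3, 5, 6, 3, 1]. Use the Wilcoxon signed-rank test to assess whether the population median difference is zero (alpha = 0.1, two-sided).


Step 1: Drop any zero differences (none here) and take |d_i|.
|d| = [4, 3, 5, 6, 3, 1]
Step 2: Midrank |d_i| (ties get averaged ranks).
ranks: |4|->4, |3|->2.5, |5|->5, |6|->6, |3|->2.5, |1|->1
Step 3: Attach original signs; sum ranks with positive sign and with negative sign.
W+ = 2.5 + 5 + 6 + 2.5 + 1 = 17
W- = 4 = 4
(Check: W+ + W- = 21 should equal n(n+1)/2 = 21.)
Step 4: Test statistic W = min(W+, W-) = 4.
Step 5: Ties in |d|, so use the tie-corrected normal approximation.
        E[W] = n(n+1)/4 = 6*7/4 = 10.5.
        Tie groups: |d|=3 (t=2); sum(t^3 - t) = 6.
        Var[W] = n(n+1)(2n+1)/24 - sum(t^3-t)/48 = 546/24 - 6/48 = 22.625.
        z = (W - E[W]) / sqrt(Var[W]) = (4 - 10.5) / 4.7566 = -1.3665.
        Two-sided p = 2*Phi(z) = 0.171773.
Step 6: alpha = 0.1. fail to reject H0.

W+ = 17, W- = 4, W = min = 4, p = 0.171773, fail to reject H0.


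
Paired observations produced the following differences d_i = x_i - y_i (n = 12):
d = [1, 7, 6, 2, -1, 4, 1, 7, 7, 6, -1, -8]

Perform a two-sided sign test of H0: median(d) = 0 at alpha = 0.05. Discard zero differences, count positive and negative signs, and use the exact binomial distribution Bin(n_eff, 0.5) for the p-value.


Step 1: Discard zero differences. Original n = 12; n_eff = number of nonzero differences = 12.
Nonzero differences (with sign): +1, +7, +6, +2, -1, +4, +1, +7, +7, +6, -1, -8
Step 2: Count signs: positive = 9, negative = 3.
Step 3: Under H0: P(positive) = 0.5, so the number of positives S ~ Bin(12, 0.5).
Step 4: Two-sided exact p-value = sum of Bin(12,0.5) probabilities at or below the observed probability = 0.145996.
Step 5: alpha = 0.05. fail to reject H0.

n_eff = 12, pos = 9, neg = 3, p = 0.145996, fail to reject H0.


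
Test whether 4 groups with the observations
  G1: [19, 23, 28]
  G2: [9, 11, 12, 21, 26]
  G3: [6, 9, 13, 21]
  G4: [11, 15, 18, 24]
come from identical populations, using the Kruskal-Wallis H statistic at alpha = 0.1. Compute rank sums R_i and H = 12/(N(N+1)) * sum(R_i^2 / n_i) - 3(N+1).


Step 1: Combine all N = 16 observations and assign midranks.
sorted (value, group, rank): (6,G3,1), (9,G2,2.5), (9,G3,2.5), (11,G2,4.5), (11,G4,4.5), (12,G2,6), (13,G3,7), (15,G4,8), (18,G4,9), (19,G1,10), (21,G2,11.5), (21,G3,11.5), (23,G1,13), (24,G4,14), (26,G2,15), (28,G1,16)
Step 2: Sum ranks within each group.
R_1 = 39 (n_1 = 3)
R_2 = 39.5 (n_2 = 5)
R_3 = 22 (n_3 = 4)
R_4 = 35.5 (n_4 = 4)
Step 3: H = 12/(N(N+1)) * sum(R_i^2/n_i) - 3(N+1)
     = 12/(16*17) * (39^2/3 + 39.5^2/5 + 22^2/4 + 35.5^2/4) - 3*17
     = 0.044118 * 1255.11 - 51
     = 4.372610.
Step 4: Ties present; correction factor C = 1 - 18/(16^3 - 16) = 0.995588. Corrected H = 4.372610 / 0.995588 = 4.391987.
Step 5: Under H0, H ~ chi^2(3); p-value = 0.222130.
Step 6: alpha = 0.1. fail to reject H0.

H = 4.3920, df = 3, p = 0.222130, fail to reject H0.


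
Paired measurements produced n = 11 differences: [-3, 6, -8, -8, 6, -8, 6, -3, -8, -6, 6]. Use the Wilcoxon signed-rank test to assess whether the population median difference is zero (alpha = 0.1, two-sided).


Step 1: Drop any zero differences (none here) and take |d_i|.
|d| = [3, 6, 8, 8, 6, 8, 6, 3, 8, 6, 6]
Step 2: Midrank |d_i| (ties get averaged ranks).
ranks: |3|->1.5, |6|->5, |8|->9.5, |8|->9.5, |6|->5, |8|->9.5, |6|->5, |3|->1.5, |8|->9.5, |6|->5, |6|->5
Step 3: Attach original signs; sum ranks with positive sign and with negative sign.
W+ = 5 + 5 + 5 + 5 = 20
W- = 1.5 + 9.5 + 9.5 + 9.5 + 1.5 + 9.5 + 5 = 46
(Check: W+ + W- = 66 should equal n(n+1)/2 = 66.)
Step 4: Test statistic W = min(W+, W-) = 20.
Step 5: Ties in |d|, so use the tie-corrected normal approximation.
        E[W] = n(n+1)/4 = 11*12/4 = 33.
        Tie groups: |d|=3 (t=2), |d|=6 (t=5), |d|=8 (t=4); sum(t^3 - t) = 186.
        Var[W] = n(n+1)(2n+1)/24 - sum(t^3-t)/48 = 3036/24 - 186/48 = 122.625.
        z = (W - E[W]) / sqrt(Var[W]) = (20 - 33) / 11.0736 = -1.1740.
        Two-sided p = 2*Phi(z) = 0.240410.
Step 6: alpha = 0.1. fail to reject H0.

W+ = 20, W- = 46, W = min = 20, p = 0.240410, fail to reject H0.


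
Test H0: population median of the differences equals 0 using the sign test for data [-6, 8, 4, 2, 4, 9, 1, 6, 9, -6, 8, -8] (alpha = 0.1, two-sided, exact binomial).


Step 1: Discard zero differences. Original n = 12; n_eff = number of nonzero differences = 12.
Nonzero differences (with sign): -6, +8, +4, +2, +4, +9, +1, +6, +9, -6, +8, -8
Step 2: Count signs: positive = 9, negative = 3.
Step 3: Under H0: P(positive) = 0.5, so the number of positives S ~ Bin(12, 0.5).
Step 4: Two-sided exact p-value = sum of Bin(12,0.5) probabilities at or below the observed probability = 0.145996.
Step 5: alpha = 0.1. fail to reject H0.

n_eff = 12, pos = 9, neg = 3, p = 0.145996, fail to reject H0.


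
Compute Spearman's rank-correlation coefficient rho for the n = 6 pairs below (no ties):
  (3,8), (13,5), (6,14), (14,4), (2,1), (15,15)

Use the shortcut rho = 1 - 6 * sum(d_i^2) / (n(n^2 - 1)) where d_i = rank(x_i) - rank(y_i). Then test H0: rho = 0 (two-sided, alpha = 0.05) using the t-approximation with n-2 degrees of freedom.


Step 1: Rank x and y separately (midranks; no ties here).
rank(x): 3->2, 13->4, 6->3, 14->5, 2->1, 15->6
rank(y): 8->4, 5->3, 14->5, 4->2, 1->1, 15->6
Step 2: d_i = R_x(i) - R_y(i); compute d_i^2.
  (2-4)^2=4, (4-3)^2=1, (3-5)^2=4, (5-2)^2=9, (1-1)^2=0, (6-6)^2=0
sum(d^2) = 18.
Step 3: rho = 1 - 6*18 / (6*(6^2 - 1)) = 1 - 108/210 = 0.485714.
Step 4: Under H0, t = rho * sqrt((n-2)/(1-rho^2)) = 1.1113 ~ t(4).
Step 5: Two-sided p-value from the t-distribution with 4 df = 0.328723.
Step 6: alpha = 0.05. fail to reject H0.

rho = 0.4857, p = 0.328723, fail to reject H0 at alpha = 0.05.


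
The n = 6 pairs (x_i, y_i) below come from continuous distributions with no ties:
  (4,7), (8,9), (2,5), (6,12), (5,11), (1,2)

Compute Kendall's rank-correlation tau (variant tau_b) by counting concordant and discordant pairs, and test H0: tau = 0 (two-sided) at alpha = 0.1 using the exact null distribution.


Step 1: Enumerate the 15 unordered pairs (i,j) with i<j and classify each by sign(x_j-x_i) * sign(y_j-y_i).
  (1,2):dx=+4,dy=+2->C; (1,3):dx=-2,dy=-2->C; (1,4):dx=+2,dy=+5->C; (1,5):dx=+1,dy=+4->C
  (1,6):dx=-3,dy=-5->C; (2,3):dx=-6,dy=-4->C; (2,4):dx=-2,dy=+3->D; (2,5):dx=-3,dy=+2->D
  (2,6):dx=-7,dy=-7->C; (3,4):dx=+4,dy=+7->C; (3,5):dx=+3,dy=+6->C; (3,6):dx=-1,dy=-3->C
  (4,5):dx=-1,dy=-1->C; (4,6):dx=-5,dy=-10->C; (5,6):dx=-4,dy=-9->C
Step 2: C = 13, D = 2, total pairs = 15.
Step 3: tau = (C - D)/(n(n-1)/2) = (13 - 2)/15 = 0.733333.
Step 4: Exact two-sided p-value (enumerate n! = 720 permutations of y under H0): p = 0.055556.
Step 5: alpha = 0.1. reject H0.

tau_b = 0.7333 (C=13, D=2), p = 0.055556, reject H0.


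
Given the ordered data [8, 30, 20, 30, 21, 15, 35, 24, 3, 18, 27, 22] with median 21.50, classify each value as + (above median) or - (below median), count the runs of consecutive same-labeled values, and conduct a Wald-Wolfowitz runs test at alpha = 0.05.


Step 1: Compute median = 21.50; label A = above, B = below.
Labels in order: BABABBAABBAA  (n_A = 6, n_B = 6)
Step 2: Count runs R = 8.
Step 3: Under H0 (random ordering), E[R] = 2*n_A*n_B/(n_A+n_B) + 1 = 2*6*6/12 + 1 = 7.0000.
        Var[R] = 2*n_A*n_B*(2*n_A*n_B - n_A - n_B) / ((n_A+n_B)^2 * (n_A+n_B-1)) = 4320/1584 = 2.7273.
        SD[R] = 1.6514.
Step 4: Continuity-corrected z = (R - 0.5 - E[R]) / SD[R] = (8 - 0.5 - 7.0000) / 1.6514 = 0.3028.
Step 5: Two-sided p-value via normal approximation = 2*(1 - Phi(|z|)) = 0.762069.
Step 6: alpha = 0.05. fail to reject H0.

R = 8, z = 0.3028, p = 0.762069, fail to reject H0.


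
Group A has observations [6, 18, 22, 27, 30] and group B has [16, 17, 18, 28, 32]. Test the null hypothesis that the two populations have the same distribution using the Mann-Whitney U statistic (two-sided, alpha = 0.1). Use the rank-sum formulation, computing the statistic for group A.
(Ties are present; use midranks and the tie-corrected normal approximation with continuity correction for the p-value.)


Step 1: Combine and sort all 10 observations; assign midranks.
sorted (value, group): (6,X), (16,Y), (17,Y), (18,X), (18,Y), (22,X), (27,X), (28,Y), (30,X), (32,Y)
ranks: 6->1, 16->2, 17->3, 18->4.5, 18->4.5, 22->6, 27->7, 28->8, 30->9, 32->10
Step 2: Rank sum for X: R1 = 1 + 4.5 + 6 + 7 + 9 = 27.5.
Step 3: U_X = R1 - n1(n1+1)/2 = 27.5 - 5*6/2 = 27.5 - 15 = 12.5.
       U_Y = n1*n2 - U_X = 25 - 12.5 = 12.5.
Step 4: Ties are present, so use the tie-corrected normal approximation (with continuity correction) for the p-value.
Step 5: p-value = 1.000000; compare to alpha = 0.1. fail to reject H0.

U_X = 12.5, p = 1.000000, fail to reject H0 at alpha = 0.1.


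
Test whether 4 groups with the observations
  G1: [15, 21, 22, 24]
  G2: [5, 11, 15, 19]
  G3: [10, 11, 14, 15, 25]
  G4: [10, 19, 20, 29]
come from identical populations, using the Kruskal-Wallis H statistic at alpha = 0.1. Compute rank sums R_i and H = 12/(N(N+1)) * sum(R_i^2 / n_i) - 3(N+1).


Step 1: Combine all N = 17 observations and assign midranks.
sorted (value, group, rank): (5,G2,1), (10,G3,2.5), (10,G4,2.5), (11,G2,4.5), (11,G3,4.5), (14,G3,6), (15,G1,8), (15,G2,8), (15,G3,8), (19,G2,10.5), (19,G4,10.5), (20,G4,12), (21,G1,13), (22,G1,14), (24,G1,15), (25,G3,16), (29,G4,17)
Step 2: Sum ranks within each group.
R_1 = 50 (n_1 = 4)
R_2 = 24 (n_2 = 4)
R_3 = 37 (n_3 = 5)
R_4 = 42 (n_4 = 4)
Step 3: H = 12/(N(N+1)) * sum(R_i^2/n_i) - 3(N+1)
     = 12/(17*18) * (50^2/4 + 24^2/4 + 37^2/5 + 42^2/4) - 3*18
     = 0.039216 * 1483.8 - 54
     = 4.188235.
Step 4: Ties present; correction factor C = 1 - 42/(17^3 - 17) = 0.991422. Corrected H = 4.188235 / 0.991422 = 4.224475.
Step 5: Under H0, H ~ chi^2(3); p-value = 0.238223.
Step 6: alpha = 0.1. fail to reject H0.

H = 4.2245, df = 3, p = 0.238223, fail to reject H0.


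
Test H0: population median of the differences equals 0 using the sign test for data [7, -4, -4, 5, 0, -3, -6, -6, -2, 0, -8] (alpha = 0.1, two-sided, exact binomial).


Step 1: Discard zero differences. Original n = 11; n_eff = number of nonzero differences = 9.
Nonzero differences (with sign): +7, -4, -4, +5, -3, -6, -6, -2, -8
Step 2: Count signs: positive = 2, negative = 7.
Step 3: Under H0: P(positive) = 0.5, so the number of positives S ~ Bin(9, 0.5).
Step 4: Two-sided exact p-value = sum of Bin(9,0.5) probabilities at or below the observed probability = 0.179688.
Step 5: alpha = 0.1. fail to reject H0.

n_eff = 9, pos = 2, neg = 7, p = 0.179688, fail to reject H0.


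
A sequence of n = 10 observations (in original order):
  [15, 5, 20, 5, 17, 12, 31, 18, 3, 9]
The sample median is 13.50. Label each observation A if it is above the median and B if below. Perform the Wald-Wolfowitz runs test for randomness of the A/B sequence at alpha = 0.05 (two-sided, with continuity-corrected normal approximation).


Step 1: Compute median = 13.50; label A = above, B = below.
Labels in order: ABABABAABB  (n_A = 5, n_B = 5)
Step 2: Count runs R = 8.
Step 3: Under H0 (random ordering), E[R] = 2*n_A*n_B/(n_A+n_B) + 1 = 2*5*5/10 + 1 = 6.0000.
        Var[R] = 2*n_A*n_B*(2*n_A*n_B - n_A - n_B) / ((n_A+n_B)^2 * (n_A+n_B-1)) = 2000/900 = 2.2222.
        SD[R] = 1.4907.
Step 4: Continuity-corrected z = (R - 0.5 - E[R]) / SD[R] = (8 - 0.5 - 6.0000) / 1.4907 = 1.0062.
Step 5: Two-sided p-value via normal approximation = 2*(1 - Phi(|z|)) = 0.314305.
Step 6: alpha = 0.05. fail to reject H0.

R = 8, z = 1.0062, p = 0.314305, fail to reject H0.


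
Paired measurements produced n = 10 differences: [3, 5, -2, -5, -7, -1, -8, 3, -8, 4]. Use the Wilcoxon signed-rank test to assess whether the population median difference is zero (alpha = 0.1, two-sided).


Step 1: Drop any zero differences (none here) and take |d_i|.
|d| = [3, 5, 2, 5, 7, 1, 8, 3, 8, 4]
Step 2: Midrank |d_i| (ties get averaged ranks).
ranks: |3|->3.5, |5|->6.5, |2|->2, |5|->6.5, |7|->8, |1|->1, |8|->9.5, |3|->3.5, |8|->9.5, |4|->5
Step 3: Attach original signs; sum ranks with positive sign and with negative sign.
W+ = 3.5 + 6.5 + 3.5 + 5 = 18.5
W- = 2 + 6.5 + 8 + 1 + 9.5 + 9.5 = 36.5
(Check: W+ + W- = 55 should equal n(n+1)/2 = 55.)
Step 4: Test statistic W = min(W+, W-) = 18.5.
Step 5: Ties in |d|, so use the tie-corrected normal approximation.
        E[W] = n(n+1)/4 = 10*11/4 = 27.5.
        Tie groups: |d|=3 (t=2), |d|=5 (t=2), |d|=8 (t=2); sum(t^3 - t) = 18.
        Var[W] = n(n+1)(2n+1)/24 - sum(t^3-t)/48 = 2310/24 - 18/48 = 95.875.
        z = (W - E[W]) / sqrt(Var[W]) = (18.5 - 27.5) / 9.7916 = -0.9192.
        Two-sided p = 2*Phi(z) = 0.358013.
Step 6: alpha = 0.1. fail to reject H0.

W+ = 18.5, W- = 36.5, W = min = 18.5, p = 0.358013, fail to reject H0.


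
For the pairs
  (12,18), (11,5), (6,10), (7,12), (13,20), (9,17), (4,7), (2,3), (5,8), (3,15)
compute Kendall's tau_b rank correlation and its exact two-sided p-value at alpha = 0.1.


Step 1: Enumerate the 45 unordered pairs (i,j) with i<j and classify each by sign(x_j-x_i) * sign(y_j-y_i).
  (1,2):dx=-1,dy=-13->C; (1,3):dx=-6,dy=-8->C; (1,4):dx=-5,dy=-6->C; (1,5):dx=+1,dy=+2->C
  (1,6):dx=-3,dy=-1->C; (1,7):dx=-8,dy=-11->C; (1,8):dx=-10,dy=-15->C; (1,9):dx=-7,dy=-10->C
  (1,10):dx=-9,dy=-3->C; (2,3):dx=-5,dy=+5->D; (2,4):dx=-4,dy=+7->D; (2,5):dx=+2,dy=+15->C
  (2,6):dx=-2,dy=+12->D; (2,7):dx=-7,dy=+2->D; (2,8):dx=-9,dy=-2->C; (2,9):dx=-6,dy=+3->D
  (2,10):dx=-8,dy=+10->D; (3,4):dx=+1,dy=+2->C; (3,5):dx=+7,dy=+10->C; (3,6):dx=+3,dy=+7->C
  (3,7):dx=-2,dy=-3->C; (3,8):dx=-4,dy=-7->C; (3,9):dx=-1,dy=-2->C; (3,10):dx=-3,dy=+5->D
  (4,5):dx=+6,dy=+8->C; (4,6):dx=+2,dy=+5->C; (4,7):dx=-3,dy=-5->C; (4,8):dx=-5,dy=-9->C
  (4,9):dx=-2,dy=-4->C; (4,10):dx=-4,dy=+3->D; (5,6):dx=-4,dy=-3->C; (5,7):dx=-9,dy=-13->C
  (5,8):dx=-11,dy=-17->C; (5,9):dx=-8,dy=-12->C; (5,10):dx=-10,dy=-5->C; (6,7):dx=-5,dy=-10->C
  (6,8):dx=-7,dy=-14->C; (6,9):dx=-4,dy=-9->C; (6,10):dx=-6,dy=-2->C; (7,8):dx=-2,dy=-4->C
  (7,9):dx=+1,dy=+1->C; (7,10):dx=-1,dy=+8->D; (8,9):dx=+3,dy=+5->C; (8,10):dx=+1,dy=+12->C
  (9,10):dx=-2,dy=+7->D
Step 2: C = 35, D = 10, total pairs = 45.
Step 3: tau = (C - D)/(n(n-1)/2) = (35 - 10)/45 = 0.555556.
Step 4: Exact two-sided p-value (enumerate n! = 3628800 permutations of y under H0): p = 0.028609.
Step 5: alpha = 0.1. reject H0.

tau_b = 0.5556 (C=35, D=10), p = 0.028609, reject H0.


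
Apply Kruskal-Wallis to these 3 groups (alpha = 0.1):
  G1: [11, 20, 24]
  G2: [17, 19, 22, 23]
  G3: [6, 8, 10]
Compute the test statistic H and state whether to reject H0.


Step 1: Combine all N = 10 observations and assign midranks.
sorted (value, group, rank): (6,G3,1), (8,G3,2), (10,G3,3), (11,G1,4), (17,G2,5), (19,G2,6), (20,G1,7), (22,G2,8), (23,G2,9), (24,G1,10)
Step 2: Sum ranks within each group.
R_1 = 21 (n_1 = 3)
R_2 = 28 (n_2 = 4)
R_3 = 6 (n_3 = 3)
Step 3: H = 12/(N(N+1)) * sum(R_i^2/n_i) - 3(N+1)
     = 12/(10*11) * (21^2/3 + 28^2/4 + 6^2/3) - 3*11
     = 0.109091 * 355 - 33
     = 5.727273.
Step 4: No ties, so H is used without correction.
Step 5: Under H0, H ~ chi^2(2); p-value = 0.057061.
Step 6: alpha = 0.1. reject H0.

H = 5.7273, df = 2, p = 0.057061, reject H0.


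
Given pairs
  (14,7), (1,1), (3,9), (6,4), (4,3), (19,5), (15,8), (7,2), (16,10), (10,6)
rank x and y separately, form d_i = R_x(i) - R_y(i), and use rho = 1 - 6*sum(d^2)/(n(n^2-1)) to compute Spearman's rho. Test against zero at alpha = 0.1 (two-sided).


Step 1: Rank x and y separately (midranks; no ties here).
rank(x): 14->7, 1->1, 3->2, 6->4, 4->3, 19->10, 15->8, 7->5, 16->9, 10->6
rank(y): 7->7, 1->1, 9->9, 4->4, 3->3, 5->5, 8->8, 2->2, 10->10, 6->6
Step 2: d_i = R_x(i) - R_y(i); compute d_i^2.
  (7-7)^2=0, (1-1)^2=0, (2-9)^2=49, (4-4)^2=0, (3-3)^2=0, (10-5)^2=25, (8-8)^2=0, (5-2)^2=9, (9-10)^2=1, (6-6)^2=0
sum(d^2) = 84.
Step 3: rho = 1 - 6*84 / (10*(10^2 - 1)) = 1 - 504/990 = 0.490909.
Step 4: Under H0, t = rho * sqrt((n-2)/(1-rho^2)) = 1.5938 ~ t(8).
Step 5: Two-sided p-value from the t-distribution with 8 df = 0.149656.
Step 6: alpha = 0.1. fail to reject H0.

rho = 0.4909, p = 0.149656, fail to reject H0 at alpha = 0.1.


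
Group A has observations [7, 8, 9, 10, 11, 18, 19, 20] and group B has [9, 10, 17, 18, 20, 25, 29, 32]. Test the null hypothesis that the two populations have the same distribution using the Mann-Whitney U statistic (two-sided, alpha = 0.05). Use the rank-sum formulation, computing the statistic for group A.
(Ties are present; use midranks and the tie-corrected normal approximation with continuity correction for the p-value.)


Step 1: Combine and sort all 16 observations; assign midranks.
sorted (value, group): (7,X), (8,X), (9,X), (9,Y), (10,X), (10,Y), (11,X), (17,Y), (18,X), (18,Y), (19,X), (20,X), (20,Y), (25,Y), (29,Y), (32,Y)
ranks: 7->1, 8->2, 9->3.5, 9->3.5, 10->5.5, 10->5.5, 11->7, 17->8, 18->9.5, 18->9.5, 19->11, 20->12.5, 20->12.5, 25->14, 29->15, 32->16
Step 2: Rank sum for X: R1 = 1 + 2 + 3.5 + 5.5 + 7 + 9.5 + 11 + 12.5 = 52.
Step 3: U_X = R1 - n1(n1+1)/2 = 52 - 8*9/2 = 52 - 36 = 16.
       U_Y = n1*n2 - U_X = 64 - 16 = 48.
Step 4: Ties are present, so use the tie-corrected normal approximation (with continuity correction) for the p-value.
Step 5: p-value = 0.102546; compare to alpha = 0.05. fail to reject H0.

U_X = 16, p = 0.102546, fail to reject H0 at alpha = 0.05.


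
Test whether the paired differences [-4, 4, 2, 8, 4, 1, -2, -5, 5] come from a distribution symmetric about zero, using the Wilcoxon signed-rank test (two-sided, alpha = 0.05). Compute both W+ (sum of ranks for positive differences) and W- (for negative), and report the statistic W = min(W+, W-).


Step 1: Drop any zero differences (none here) and take |d_i|.
|d| = [4, 4, 2, 8, 4, 1, 2, 5, 5]
Step 2: Midrank |d_i| (ties get averaged ranks).
ranks: |4|->5, |4|->5, |2|->2.5, |8|->9, |4|->5, |1|->1, |2|->2.5, |5|->7.5, |5|->7.5
Step 3: Attach original signs; sum ranks with positive sign and with negative sign.
W+ = 5 + 2.5 + 9 + 5 + 1 + 7.5 = 30
W- = 5 + 2.5 + 7.5 = 15
(Check: W+ + W- = 45 should equal n(n+1)/2 = 45.)
Step 4: Test statistic W = min(W+, W-) = 15.
Step 5: Ties in |d|, so use the tie-corrected normal approximation.
        E[W] = n(n+1)/4 = 9*10/4 = 22.5.
        Tie groups: |d|=2 (t=2), |d|=4 (t=3), |d|=5 (t=2); sum(t^3 - t) = 36.
        Var[W] = n(n+1)(2n+1)/24 - sum(t^3-t)/48 = 1710/24 - 36/48 = 70.5.
        z = (W - E[W]) / sqrt(Var[W]) = (15 - 22.5) / 8.3964 = -0.8932.
        Two-sided p = 2*Phi(z) = 0.371730.
Step 6: alpha = 0.05. fail to reject H0.

W+ = 30, W- = 15, W = min = 15, p = 0.371730, fail to reject H0.


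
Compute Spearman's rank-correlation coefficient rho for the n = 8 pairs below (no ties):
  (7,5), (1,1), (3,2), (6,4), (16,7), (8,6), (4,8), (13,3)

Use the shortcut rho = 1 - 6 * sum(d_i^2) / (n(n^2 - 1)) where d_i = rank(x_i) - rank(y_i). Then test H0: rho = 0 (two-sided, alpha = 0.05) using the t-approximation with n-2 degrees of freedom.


Step 1: Rank x and y separately (midranks; no ties here).
rank(x): 7->5, 1->1, 3->2, 6->4, 16->8, 8->6, 4->3, 13->7
rank(y): 5->5, 1->1, 2->2, 4->4, 7->7, 6->6, 8->8, 3->3
Step 2: d_i = R_x(i) - R_y(i); compute d_i^2.
  (5-5)^2=0, (1-1)^2=0, (2-2)^2=0, (4-4)^2=0, (8-7)^2=1, (6-6)^2=0, (3-8)^2=25, (7-3)^2=16
sum(d^2) = 42.
Step 3: rho = 1 - 6*42 / (8*(8^2 - 1)) = 1 - 252/504 = 0.500000.
Step 4: Under H0, t = rho * sqrt((n-2)/(1-rho^2)) = 1.4142 ~ t(6).
Step 5: Two-sided p-value from the t-distribution with 6 df = 0.207031.
Step 6: alpha = 0.05. fail to reject H0.

rho = 0.5000, p = 0.207031, fail to reject H0 at alpha = 0.05.


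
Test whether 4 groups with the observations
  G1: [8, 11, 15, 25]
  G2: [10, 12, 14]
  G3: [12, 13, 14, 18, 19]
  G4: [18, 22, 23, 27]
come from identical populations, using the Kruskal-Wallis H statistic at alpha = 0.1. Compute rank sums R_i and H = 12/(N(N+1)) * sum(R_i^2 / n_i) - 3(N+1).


Step 1: Combine all N = 16 observations and assign midranks.
sorted (value, group, rank): (8,G1,1), (10,G2,2), (11,G1,3), (12,G2,4.5), (12,G3,4.5), (13,G3,6), (14,G2,7.5), (14,G3,7.5), (15,G1,9), (18,G3,10.5), (18,G4,10.5), (19,G3,12), (22,G4,13), (23,G4,14), (25,G1,15), (27,G4,16)
Step 2: Sum ranks within each group.
R_1 = 28 (n_1 = 4)
R_2 = 14 (n_2 = 3)
R_3 = 40.5 (n_3 = 5)
R_4 = 53.5 (n_4 = 4)
Step 3: H = 12/(N(N+1)) * sum(R_i^2/n_i) - 3(N+1)
     = 12/(16*17) * (28^2/4 + 14^2/3 + 40.5^2/5 + 53.5^2/4) - 3*17
     = 0.044118 * 1304.95 - 51
     = 6.571140.
Step 4: Ties present; correction factor C = 1 - 18/(16^3 - 16) = 0.995588. Corrected H = 6.571140 / 0.995588 = 6.600258.
Step 5: Under H0, H ~ chi^2(3); p-value = 0.085791.
Step 6: alpha = 0.1. reject H0.

H = 6.6003, df = 3, p = 0.085791, reject H0.


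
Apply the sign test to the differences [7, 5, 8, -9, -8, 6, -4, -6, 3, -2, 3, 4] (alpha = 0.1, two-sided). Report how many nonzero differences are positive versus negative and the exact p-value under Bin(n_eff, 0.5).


Step 1: Discard zero differences. Original n = 12; n_eff = number of nonzero differences = 12.
Nonzero differences (with sign): +7, +5, +8, -9, -8, +6, -4, -6, +3, -2, +3, +4
Step 2: Count signs: positive = 7, negative = 5.
Step 3: Under H0: P(positive) = 0.5, so the number of positives S ~ Bin(12, 0.5).
Step 4: Two-sided exact p-value = sum of Bin(12,0.5) probabilities at or below the observed probability = 0.774414.
Step 5: alpha = 0.1. fail to reject H0.

n_eff = 12, pos = 7, neg = 5, p = 0.774414, fail to reject H0.


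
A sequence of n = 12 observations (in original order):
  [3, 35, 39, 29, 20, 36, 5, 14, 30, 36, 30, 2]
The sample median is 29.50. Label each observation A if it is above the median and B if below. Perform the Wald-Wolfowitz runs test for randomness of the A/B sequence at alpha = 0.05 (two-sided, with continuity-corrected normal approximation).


Step 1: Compute median = 29.50; label A = above, B = below.
Labels in order: BAABBABBAAAB  (n_A = 6, n_B = 6)
Step 2: Count runs R = 7.
Step 3: Under H0 (random ordering), E[R] = 2*n_A*n_B/(n_A+n_B) + 1 = 2*6*6/12 + 1 = 7.0000.
        Var[R] = 2*n_A*n_B*(2*n_A*n_B - n_A - n_B) / ((n_A+n_B)^2 * (n_A+n_B-1)) = 4320/1584 = 2.7273.
        SD[R] = 1.6514.
Step 4: R = E[R], so z = 0 with no continuity correction.
Step 5: Two-sided p-value via normal approximation = 2*(1 - Phi(|z|)) = 1.000000.
Step 6: alpha = 0.05. fail to reject H0.

R = 7, z = 0.0000, p = 1.000000, fail to reject H0.


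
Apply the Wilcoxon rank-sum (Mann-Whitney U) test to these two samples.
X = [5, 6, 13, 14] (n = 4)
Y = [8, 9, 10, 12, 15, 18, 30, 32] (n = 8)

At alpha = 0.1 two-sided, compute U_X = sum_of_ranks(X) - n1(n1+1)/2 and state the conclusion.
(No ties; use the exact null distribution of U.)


Step 1: Combine and sort all 12 observations; assign midranks.
sorted (value, group): (5,X), (6,X), (8,Y), (9,Y), (10,Y), (12,Y), (13,X), (14,X), (15,Y), (18,Y), (30,Y), (32,Y)
ranks: 5->1, 6->2, 8->3, 9->4, 10->5, 12->6, 13->7, 14->8, 15->9, 18->10, 30->11, 32->12
Step 2: Rank sum for X: R1 = 1 + 2 + 7 + 8 = 18.
Step 3: U_X = R1 - n1(n1+1)/2 = 18 - 4*5/2 = 18 - 10 = 8.
       U_Y = n1*n2 - U_X = 32 - 8 = 24.
Step 4: No ties, so the exact null distribution of U (based on enumerating the C(12,4) = 495 equally likely rank assignments) gives the two-sided p-value.
Step 5: p-value = 0.214141; compare to alpha = 0.1. fail to reject H0.

U_X = 8, p = 0.214141, fail to reject H0 at alpha = 0.1.


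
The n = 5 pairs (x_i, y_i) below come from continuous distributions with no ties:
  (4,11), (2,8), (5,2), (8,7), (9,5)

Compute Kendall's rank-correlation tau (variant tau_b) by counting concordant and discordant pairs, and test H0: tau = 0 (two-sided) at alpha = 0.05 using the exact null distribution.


Step 1: Enumerate the 10 unordered pairs (i,j) with i<j and classify each by sign(x_j-x_i) * sign(y_j-y_i).
  (1,2):dx=-2,dy=-3->C; (1,3):dx=+1,dy=-9->D; (1,4):dx=+4,dy=-4->D; (1,5):dx=+5,dy=-6->D
  (2,3):dx=+3,dy=-6->D; (2,4):dx=+6,dy=-1->D; (2,5):dx=+7,dy=-3->D; (3,4):dx=+3,dy=+5->C
  (3,5):dx=+4,dy=+3->C; (4,5):dx=+1,dy=-2->D
Step 2: C = 3, D = 7, total pairs = 10.
Step 3: tau = (C - D)/(n(n-1)/2) = (3 - 7)/10 = -0.400000.
Step 4: Exact two-sided p-value (enumerate n! = 120 permutations of y under H0): p = 0.483333.
Step 5: alpha = 0.05. fail to reject H0.

tau_b = -0.4000 (C=3, D=7), p = 0.483333, fail to reject H0.


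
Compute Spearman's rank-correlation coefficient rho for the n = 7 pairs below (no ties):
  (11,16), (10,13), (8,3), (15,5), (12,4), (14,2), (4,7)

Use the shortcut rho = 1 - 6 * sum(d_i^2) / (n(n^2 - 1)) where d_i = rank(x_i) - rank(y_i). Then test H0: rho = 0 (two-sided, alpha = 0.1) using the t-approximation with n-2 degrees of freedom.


Step 1: Rank x and y separately (midranks; no ties here).
rank(x): 11->4, 10->3, 8->2, 15->7, 12->5, 14->6, 4->1
rank(y): 16->7, 13->6, 3->2, 5->4, 4->3, 2->1, 7->5
Step 2: d_i = R_x(i) - R_y(i); compute d_i^2.
  (4-7)^2=9, (3-6)^2=9, (2-2)^2=0, (7-4)^2=9, (5-3)^2=4, (6-1)^2=25, (1-5)^2=16
sum(d^2) = 72.
Step 3: rho = 1 - 6*72 / (7*(7^2 - 1)) = 1 - 432/336 = -0.285714.
Step 4: Under H0, t = rho * sqrt((n-2)/(1-rho^2)) = -0.6667 ~ t(5).
Step 5: Two-sided p-value from the t-distribution with 5 df = 0.534509.
Step 6: alpha = 0.1. fail to reject H0.

rho = -0.2857, p = 0.534509, fail to reject H0 at alpha = 0.1.


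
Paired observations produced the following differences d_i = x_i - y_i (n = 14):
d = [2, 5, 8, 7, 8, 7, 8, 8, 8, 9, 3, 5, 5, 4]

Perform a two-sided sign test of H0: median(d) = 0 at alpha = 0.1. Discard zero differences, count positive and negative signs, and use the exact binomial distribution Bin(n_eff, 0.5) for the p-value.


Step 1: Discard zero differences. Original n = 14; n_eff = number of nonzero differences = 14.
Nonzero differences (with sign): +2, +5, +8, +7, +8, +7, +8, +8, +8, +9, +3, +5, +5, +4
Step 2: Count signs: positive = 14, negative = 0.
Step 3: Under H0: P(positive) = 0.5, so the number of positives S ~ Bin(14, 0.5).
Step 4: Two-sided exact p-value = sum of Bin(14,0.5) probabilities at or below the observed probability = 0.000122.
Step 5: alpha = 0.1. reject H0.

n_eff = 14, pos = 14, neg = 0, p = 0.000122, reject H0.


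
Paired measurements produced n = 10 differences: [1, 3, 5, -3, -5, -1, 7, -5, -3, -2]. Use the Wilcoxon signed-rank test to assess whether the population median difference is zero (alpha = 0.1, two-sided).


Step 1: Drop any zero differences (none here) and take |d_i|.
|d| = [1, 3, 5, 3, 5, 1, 7, 5, 3, 2]
Step 2: Midrank |d_i| (ties get averaged ranks).
ranks: |1|->1.5, |3|->5, |5|->8, |3|->5, |5|->8, |1|->1.5, |7|->10, |5|->8, |3|->5, |2|->3
Step 3: Attach original signs; sum ranks with positive sign and with negative sign.
W+ = 1.5 + 5 + 8 + 10 = 24.5
W- = 5 + 8 + 1.5 + 8 + 5 + 3 = 30.5
(Check: W+ + W- = 55 should equal n(n+1)/2 = 55.)
Step 4: Test statistic W = min(W+, W-) = 24.5.
Step 5: Ties in |d|, so use the tie-corrected normal approximation.
        E[W] = n(n+1)/4 = 10*11/4 = 27.5.
        Tie groups: |d|=1 (t=2), |d|=3 (t=3), |d|=5 (t=3); sum(t^3 - t) = 54.
        Var[W] = n(n+1)(2n+1)/24 - sum(t^3-t)/48 = 2310/24 - 54/48 = 95.125.
        z = (W - E[W]) / sqrt(Var[W]) = (24.5 - 27.5) / 9.7532 = -0.3076.
        Two-sided p = 2*Phi(z) = 0.758393.
Step 6: alpha = 0.1. fail to reject H0.

W+ = 24.5, W- = 30.5, W = min = 24.5, p = 0.758393, fail to reject H0.


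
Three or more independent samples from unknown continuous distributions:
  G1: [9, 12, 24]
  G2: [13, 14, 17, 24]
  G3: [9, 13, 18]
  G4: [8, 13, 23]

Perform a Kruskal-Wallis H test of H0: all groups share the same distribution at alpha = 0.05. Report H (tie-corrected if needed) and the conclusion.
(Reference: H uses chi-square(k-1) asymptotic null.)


Step 1: Combine all N = 13 observations and assign midranks.
sorted (value, group, rank): (8,G4,1), (9,G1,2.5), (9,G3,2.5), (12,G1,4), (13,G2,6), (13,G3,6), (13,G4,6), (14,G2,8), (17,G2,9), (18,G3,10), (23,G4,11), (24,G1,12.5), (24,G2,12.5)
Step 2: Sum ranks within each group.
R_1 = 19 (n_1 = 3)
R_2 = 35.5 (n_2 = 4)
R_3 = 18.5 (n_3 = 3)
R_4 = 18 (n_4 = 3)
Step 3: H = 12/(N(N+1)) * sum(R_i^2/n_i) - 3(N+1)
     = 12/(13*14) * (19^2/3 + 35.5^2/4 + 18.5^2/3 + 18^2/3) - 3*14
     = 0.065934 * 657.479 - 42
     = 1.350275.
Step 4: Ties present; correction factor C = 1 - 36/(13^3 - 13) = 0.983516. Corrected H = 1.350275 / 0.983516 = 1.372905.
Step 5: Under H0, H ~ chi^2(3); p-value = 0.711898.
Step 6: alpha = 0.05. fail to reject H0.

H = 1.3729, df = 3, p = 0.711898, fail to reject H0.


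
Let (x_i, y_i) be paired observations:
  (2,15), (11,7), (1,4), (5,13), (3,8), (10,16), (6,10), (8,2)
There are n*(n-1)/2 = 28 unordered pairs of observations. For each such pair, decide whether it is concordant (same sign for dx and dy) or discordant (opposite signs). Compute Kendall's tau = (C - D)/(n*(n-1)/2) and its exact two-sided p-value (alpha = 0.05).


Step 1: Enumerate the 28 unordered pairs (i,j) with i<j and classify each by sign(x_j-x_i) * sign(y_j-y_i).
  (1,2):dx=+9,dy=-8->D; (1,3):dx=-1,dy=-11->C; (1,4):dx=+3,dy=-2->D; (1,5):dx=+1,dy=-7->D
  (1,6):dx=+8,dy=+1->C; (1,7):dx=+4,dy=-5->D; (1,8):dx=+6,dy=-13->D; (2,3):dx=-10,dy=-3->C
  (2,4):dx=-6,dy=+6->D; (2,5):dx=-8,dy=+1->D; (2,6):dx=-1,dy=+9->D; (2,7):dx=-5,dy=+3->D
  (2,8):dx=-3,dy=-5->C; (3,4):dx=+4,dy=+9->C; (3,5):dx=+2,dy=+4->C; (3,6):dx=+9,dy=+12->C
  (3,7):dx=+5,dy=+6->C; (3,8):dx=+7,dy=-2->D; (4,5):dx=-2,dy=-5->C; (4,6):dx=+5,dy=+3->C
  (4,7):dx=+1,dy=-3->D; (4,8):dx=+3,dy=-11->D; (5,6):dx=+7,dy=+8->C; (5,7):dx=+3,dy=+2->C
  (5,8):dx=+5,dy=-6->D; (6,7):dx=-4,dy=-6->C; (6,8):dx=-2,dy=-14->C; (7,8):dx=+2,dy=-8->D
Step 2: C = 14, D = 14, total pairs = 28.
Step 3: tau = (C - D)/(n(n-1)/2) = (14 - 14)/28 = 0.000000.
Step 4: Exact two-sided p-value (enumerate n! = 40320 permutations of y under H0): p = 1.000000.
Step 5: alpha = 0.05. fail to reject H0.

tau_b = 0.0000 (C=14, D=14), p = 1.000000, fail to reject H0.


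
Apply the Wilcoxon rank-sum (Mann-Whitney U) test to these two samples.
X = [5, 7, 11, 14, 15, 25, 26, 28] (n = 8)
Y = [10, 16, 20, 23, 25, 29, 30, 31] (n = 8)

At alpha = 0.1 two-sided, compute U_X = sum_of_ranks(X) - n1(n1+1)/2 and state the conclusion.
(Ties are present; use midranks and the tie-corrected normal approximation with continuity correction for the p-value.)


Step 1: Combine and sort all 16 observations; assign midranks.
sorted (value, group): (5,X), (7,X), (10,Y), (11,X), (14,X), (15,X), (16,Y), (20,Y), (23,Y), (25,X), (25,Y), (26,X), (28,X), (29,Y), (30,Y), (31,Y)
ranks: 5->1, 7->2, 10->3, 11->4, 14->5, 15->6, 16->7, 20->8, 23->9, 25->10.5, 25->10.5, 26->12, 28->13, 29->14, 30->15, 31->16
Step 2: Rank sum for X: R1 = 1 + 2 + 4 + 5 + 6 + 10.5 + 12 + 13 = 53.5.
Step 3: U_X = R1 - n1(n1+1)/2 = 53.5 - 8*9/2 = 53.5 - 36 = 17.5.
       U_Y = n1*n2 - U_X = 64 - 17.5 = 46.5.
Step 4: Ties are present, so use the tie-corrected normal approximation (with continuity correction) for the p-value.
Step 5: p-value = 0.141189; compare to alpha = 0.1. fail to reject H0.

U_X = 17.5, p = 0.141189, fail to reject H0 at alpha = 0.1.


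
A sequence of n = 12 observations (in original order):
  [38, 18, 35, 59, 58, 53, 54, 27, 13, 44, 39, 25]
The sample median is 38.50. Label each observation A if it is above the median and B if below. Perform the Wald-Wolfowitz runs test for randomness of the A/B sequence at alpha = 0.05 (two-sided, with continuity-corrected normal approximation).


Step 1: Compute median = 38.50; label A = above, B = below.
Labels in order: BBBAAAABBAAB  (n_A = 6, n_B = 6)
Step 2: Count runs R = 5.
Step 3: Under H0 (random ordering), E[R] = 2*n_A*n_B/(n_A+n_B) + 1 = 2*6*6/12 + 1 = 7.0000.
        Var[R] = 2*n_A*n_B*(2*n_A*n_B - n_A - n_B) / ((n_A+n_B)^2 * (n_A+n_B-1)) = 4320/1584 = 2.7273.
        SD[R] = 1.6514.
Step 4: Continuity-corrected z = (R + 0.5 - E[R]) / SD[R] = (5 + 0.5 - 7.0000) / 1.6514 = -0.9083.
Step 5: Two-sided p-value via normal approximation = 2*(1 - Phi(|z|)) = 0.363722.
Step 6: alpha = 0.05. fail to reject H0.

R = 5, z = -0.9083, p = 0.363722, fail to reject H0.


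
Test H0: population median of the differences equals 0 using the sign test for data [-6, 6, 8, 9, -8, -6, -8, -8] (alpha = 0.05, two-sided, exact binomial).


Step 1: Discard zero differences. Original n = 8; n_eff = number of nonzero differences = 8.
Nonzero differences (with sign): -6, +6, +8, +9, -8, -6, -8, -8
Step 2: Count signs: positive = 3, negative = 5.
Step 3: Under H0: P(positive) = 0.5, so the number of positives S ~ Bin(8, 0.5).
Step 4: Two-sided exact p-value = sum of Bin(8,0.5) probabilities at or below the observed probability = 0.726562.
Step 5: alpha = 0.05. fail to reject H0.

n_eff = 8, pos = 3, neg = 5, p = 0.726562, fail to reject H0.


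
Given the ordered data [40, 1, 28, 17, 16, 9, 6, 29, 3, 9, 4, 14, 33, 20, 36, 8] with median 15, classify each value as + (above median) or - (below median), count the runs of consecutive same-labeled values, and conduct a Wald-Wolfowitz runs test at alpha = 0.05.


Step 1: Compute median = 15; label A = above, B = below.
Labels in order: ABAAABBABBBBAAAB  (n_A = 8, n_B = 8)
Step 2: Count runs R = 8.
Step 3: Under H0 (random ordering), E[R] = 2*n_A*n_B/(n_A+n_B) + 1 = 2*8*8/16 + 1 = 9.0000.
        Var[R] = 2*n_A*n_B*(2*n_A*n_B - n_A - n_B) / ((n_A+n_B)^2 * (n_A+n_B-1)) = 14336/3840 = 3.7333.
        SD[R] = 1.9322.
Step 4: Continuity-corrected z = (R + 0.5 - E[R]) / SD[R] = (8 + 0.5 - 9.0000) / 1.9322 = -0.2588.
Step 5: Two-sided p-value via normal approximation = 2*(1 - Phi(|z|)) = 0.795809.
Step 6: alpha = 0.05. fail to reject H0.

R = 8, z = -0.2588, p = 0.795809, fail to reject H0.


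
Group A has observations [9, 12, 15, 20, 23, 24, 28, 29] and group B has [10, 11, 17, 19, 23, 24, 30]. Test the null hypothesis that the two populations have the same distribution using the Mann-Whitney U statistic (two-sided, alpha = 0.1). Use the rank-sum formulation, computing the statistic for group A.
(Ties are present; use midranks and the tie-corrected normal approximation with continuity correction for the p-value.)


Step 1: Combine and sort all 15 observations; assign midranks.
sorted (value, group): (9,X), (10,Y), (11,Y), (12,X), (15,X), (17,Y), (19,Y), (20,X), (23,X), (23,Y), (24,X), (24,Y), (28,X), (29,X), (30,Y)
ranks: 9->1, 10->2, 11->3, 12->4, 15->5, 17->6, 19->7, 20->8, 23->9.5, 23->9.5, 24->11.5, 24->11.5, 28->13, 29->14, 30->15
Step 2: Rank sum for X: R1 = 1 + 4 + 5 + 8 + 9.5 + 11.5 + 13 + 14 = 66.
Step 3: U_X = R1 - n1(n1+1)/2 = 66 - 8*9/2 = 66 - 36 = 30.
       U_Y = n1*n2 - U_X = 56 - 30 = 26.
Step 4: Ties are present, so use the tie-corrected normal approximation (with continuity correction) for the p-value.
Step 5: p-value = 0.861942; compare to alpha = 0.1. fail to reject H0.

U_X = 30, p = 0.861942, fail to reject H0 at alpha = 0.1.


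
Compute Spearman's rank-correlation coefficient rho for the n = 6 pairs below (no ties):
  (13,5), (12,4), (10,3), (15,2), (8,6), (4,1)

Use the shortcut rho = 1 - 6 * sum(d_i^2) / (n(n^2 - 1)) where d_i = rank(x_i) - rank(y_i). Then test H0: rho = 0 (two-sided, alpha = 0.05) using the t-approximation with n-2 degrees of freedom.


Step 1: Rank x and y separately (midranks; no ties here).
rank(x): 13->5, 12->4, 10->3, 15->6, 8->2, 4->1
rank(y): 5->5, 4->4, 3->3, 2->2, 6->6, 1->1
Step 2: d_i = R_x(i) - R_y(i); compute d_i^2.
  (5-5)^2=0, (4-4)^2=0, (3-3)^2=0, (6-2)^2=16, (2-6)^2=16, (1-1)^2=0
sum(d^2) = 32.
Step 3: rho = 1 - 6*32 / (6*(6^2 - 1)) = 1 - 192/210 = 0.085714.
Step 4: Under H0, t = rho * sqrt((n-2)/(1-rho^2)) = 0.1721 ~ t(4).
Step 5: Two-sided p-value from the t-distribution with 4 df = 0.871743.
Step 6: alpha = 0.05. fail to reject H0.

rho = 0.0857, p = 0.871743, fail to reject H0 at alpha = 0.05.


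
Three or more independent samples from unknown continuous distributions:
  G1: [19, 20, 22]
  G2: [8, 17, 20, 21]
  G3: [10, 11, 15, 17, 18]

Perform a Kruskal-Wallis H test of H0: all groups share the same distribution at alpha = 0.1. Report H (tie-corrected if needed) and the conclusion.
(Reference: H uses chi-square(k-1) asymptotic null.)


Step 1: Combine all N = 12 observations and assign midranks.
sorted (value, group, rank): (8,G2,1), (10,G3,2), (11,G3,3), (15,G3,4), (17,G2,5.5), (17,G3,5.5), (18,G3,7), (19,G1,8), (20,G1,9.5), (20,G2,9.5), (21,G2,11), (22,G1,12)
Step 2: Sum ranks within each group.
R_1 = 29.5 (n_1 = 3)
R_2 = 27 (n_2 = 4)
R_3 = 21.5 (n_3 = 5)
Step 3: H = 12/(N(N+1)) * sum(R_i^2/n_i) - 3(N+1)
     = 12/(12*13) * (29.5^2/3 + 27^2/4 + 21.5^2/5) - 3*13
     = 0.076923 * 564.783 - 39
     = 4.444872.
Step 4: Ties present; correction factor C = 1 - 12/(12^3 - 12) = 0.993007. Corrected H = 4.444872 / 0.993007 = 4.476174.
Step 5: Under H0, H ~ chi^2(2); p-value = 0.106662.
Step 6: alpha = 0.1. fail to reject H0.

H = 4.4762, df = 2, p = 0.106662, fail to reject H0.


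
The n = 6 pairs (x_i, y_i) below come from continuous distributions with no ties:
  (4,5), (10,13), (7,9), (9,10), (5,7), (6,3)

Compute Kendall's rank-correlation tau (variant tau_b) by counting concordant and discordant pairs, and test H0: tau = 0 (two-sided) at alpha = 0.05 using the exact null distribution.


Step 1: Enumerate the 15 unordered pairs (i,j) with i<j and classify each by sign(x_j-x_i) * sign(y_j-y_i).
  (1,2):dx=+6,dy=+8->C; (1,3):dx=+3,dy=+4->C; (1,4):dx=+5,dy=+5->C; (1,5):dx=+1,dy=+2->C
  (1,6):dx=+2,dy=-2->D; (2,3):dx=-3,dy=-4->C; (2,4):dx=-1,dy=-3->C; (2,5):dx=-5,dy=-6->C
  (2,6):dx=-4,dy=-10->C; (3,4):dx=+2,dy=+1->C; (3,5):dx=-2,dy=-2->C; (3,6):dx=-1,dy=-6->C
  (4,5):dx=-4,dy=-3->C; (4,6):dx=-3,dy=-7->C; (5,6):dx=+1,dy=-4->D
Step 2: C = 13, D = 2, total pairs = 15.
Step 3: tau = (C - D)/(n(n-1)/2) = (13 - 2)/15 = 0.733333.
Step 4: Exact two-sided p-value (enumerate n! = 720 permutations of y under H0): p = 0.055556.
Step 5: alpha = 0.05. fail to reject H0.

tau_b = 0.7333 (C=13, D=2), p = 0.055556, fail to reject H0.


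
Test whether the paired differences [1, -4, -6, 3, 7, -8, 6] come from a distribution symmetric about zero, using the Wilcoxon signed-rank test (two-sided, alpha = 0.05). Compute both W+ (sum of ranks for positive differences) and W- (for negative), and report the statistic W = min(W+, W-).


Step 1: Drop any zero differences (none here) and take |d_i|.
|d| = [1, 4, 6, 3, 7, 8, 6]
Step 2: Midrank |d_i| (ties get averaged ranks).
ranks: |1|->1, |4|->3, |6|->4.5, |3|->2, |7|->6, |8|->7, |6|->4.5
Step 3: Attach original signs; sum ranks with positive sign and with negative sign.
W+ = 1 + 2 + 6 + 4.5 = 13.5
W- = 3 + 4.5 + 7 = 14.5
(Check: W+ + W- = 28 should equal n(n+1)/2 = 28.)
Step 4: Test statistic W = min(W+, W-) = 13.5.
Step 5: Ties in |d|, so use the tie-corrected normal approximation.
        E[W] = n(n+1)/4 = 7*8/4 = 14.
        Tie groups: |d|=6 (t=2); sum(t^3 - t) = 6.
        Var[W] = n(n+1)(2n+1)/24 - sum(t^3-t)/48 = 840/24 - 6/48 = 34.875.
        z = (W - E[W]) / sqrt(Var[W]) = (13.5 - 14) / 5.9055 = -0.0847.
        Two-sided p = 2*Phi(z) = 0.932526.
Step 6: alpha = 0.05. fail to reject H0.

W+ = 13.5, W- = 14.5, W = min = 13.5, p = 0.932526, fail to reject H0.


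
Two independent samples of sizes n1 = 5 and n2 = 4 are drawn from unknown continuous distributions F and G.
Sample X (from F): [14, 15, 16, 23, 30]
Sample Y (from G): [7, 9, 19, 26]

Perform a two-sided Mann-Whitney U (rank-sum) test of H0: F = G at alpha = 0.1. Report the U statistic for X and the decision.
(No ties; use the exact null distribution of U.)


Step 1: Combine and sort all 9 observations; assign midranks.
sorted (value, group): (7,Y), (9,Y), (14,X), (15,X), (16,X), (19,Y), (23,X), (26,Y), (30,X)
ranks: 7->1, 9->2, 14->3, 15->4, 16->5, 19->6, 23->7, 26->8, 30->9
Step 2: Rank sum for X: R1 = 3 + 4 + 5 + 7 + 9 = 28.
Step 3: U_X = R1 - n1(n1+1)/2 = 28 - 5*6/2 = 28 - 15 = 13.
       U_Y = n1*n2 - U_X = 20 - 13 = 7.
Step 4: No ties, so the exact null distribution of U (based on enumerating the C(9,5) = 126 equally likely rank assignments) gives the two-sided p-value.
Step 5: p-value = 0.555556; compare to alpha = 0.1. fail to reject H0.

U_X = 13, p = 0.555556, fail to reject H0 at alpha = 0.1.


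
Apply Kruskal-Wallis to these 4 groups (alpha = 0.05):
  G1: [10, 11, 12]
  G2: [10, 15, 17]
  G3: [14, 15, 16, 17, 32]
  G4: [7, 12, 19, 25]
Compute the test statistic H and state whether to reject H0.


Step 1: Combine all N = 15 observations and assign midranks.
sorted (value, group, rank): (7,G4,1), (10,G1,2.5), (10,G2,2.5), (11,G1,4), (12,G1,5.5), (12,G4,5.5), (14,G3,7), (15,G2,8.5), (15,G3,8.5), (16,G3,10), (17,G2,11.5), (17,G3,11.5), (19,G4,13), (25,G4,14), (32,G3,15)
Step 2: Sum ranks within each group.
R_1 = 12 (n_1 = 3)
R_2 = 22.5 (n_2 = 3)
R_3 = 52 (n_3 = 5)
R_4 = 33.5 (n_4 = 4)
Step 3: H = 12/(N(N+1)) * sum(R_i^2/n_i) - 3(N+1)
     = 12/(15*16) * (12^2/3 + 22.5^2/3 + 52^2/5 + 33.5^2/4) - 3*16
     = 0.050000 * 1038.11 - 48
     = 3.905625.
Step 4: Ties present; correction factor C = 1 - 24/(15^3 - 15) = 0.992857. Corrected H = 3.905625 / 0.992857 = 3.933723.
Step 5: Under H0, H ~ chi^2(3); p-value = 0.268710.
Step 6: alpha = 0.05. fail to reject H0.

H = 3.9337, df = 3, p = 0.268710, fail to reject H0.
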